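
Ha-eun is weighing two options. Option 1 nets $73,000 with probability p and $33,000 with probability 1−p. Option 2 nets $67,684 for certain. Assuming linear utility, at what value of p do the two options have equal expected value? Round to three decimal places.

p·73000 + (1−p)·33000 = 67684
40000p + 33000 = 67684
p = (67684 − 33000) / 40000

p = 0.867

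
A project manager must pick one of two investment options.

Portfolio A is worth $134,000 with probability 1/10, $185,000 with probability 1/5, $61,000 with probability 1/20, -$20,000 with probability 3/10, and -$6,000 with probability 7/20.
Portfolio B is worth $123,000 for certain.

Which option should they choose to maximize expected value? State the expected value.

Portfolio B ($123,000)

Portfolio A = 1/10 × 134000 + 1/5 × 185000 + 1/20 × 61000 + 3/10 × (-20000) + 7/20 × (-6000) = 13400 + 37000 + 3050 − 6000 − 2100 = 45350
Portfolio B: 123000 (certain)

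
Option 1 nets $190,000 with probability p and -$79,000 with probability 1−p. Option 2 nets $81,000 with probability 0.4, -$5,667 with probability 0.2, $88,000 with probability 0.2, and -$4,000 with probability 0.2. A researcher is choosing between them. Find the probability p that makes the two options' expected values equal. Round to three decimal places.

EV(Option 2) = 0.4 × 81000 + 0.2 × (-5667) + 0.2 × 88000 + 0.2 × (-4000) = 32400 − 1133.4 + 17600 − 800 = 48066.6
p·190000 + (1−p)·(-79000) = 48066.6
269000p − 79000 = 48066.6
p = (48066.6 + 79000) / 269000

p = 0.472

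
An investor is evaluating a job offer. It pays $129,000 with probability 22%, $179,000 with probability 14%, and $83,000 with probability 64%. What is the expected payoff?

$106,560

EV = 0.22 × 129000 + 0.14 × 179000 + 0.64 × 83000 = 28380 + 25060 + 53120 = 106560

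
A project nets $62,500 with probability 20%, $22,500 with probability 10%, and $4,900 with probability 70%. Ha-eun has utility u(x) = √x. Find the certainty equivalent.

E[u] = 0.2·√62500 + 0.1·√22500 + 0.7·√4900 = 0.2·250 + 0.1·150 + 0.7·70 = 114
CE = (114)² = 12996

$12,996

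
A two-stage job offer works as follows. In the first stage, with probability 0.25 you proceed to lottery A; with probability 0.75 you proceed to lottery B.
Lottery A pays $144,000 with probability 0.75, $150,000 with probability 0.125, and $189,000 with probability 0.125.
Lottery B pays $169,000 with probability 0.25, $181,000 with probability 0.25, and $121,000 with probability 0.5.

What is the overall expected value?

EV(A) = 0.75 × 144000 + 0.125 × 150000 + 0.125 × 189000 = 108000 + 18750 + 23625 = 150375
EV(B) = 0.25 × 169000 + 0.25 × 181000 + 0.5 × 121000 = 42250 + 45250 + 60500 = 148000
Overall = 0.25 × 150375 + 0.75 × 148000 = 37593.75 + 111000 = 148593.75

$148,593.75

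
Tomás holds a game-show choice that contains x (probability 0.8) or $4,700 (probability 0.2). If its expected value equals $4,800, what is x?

0.8·x + 0.2·4700 = 4800
0.8·x = 4800 − 940 = 3860
x = 3860 / 0.8 = 4825

x = $4,825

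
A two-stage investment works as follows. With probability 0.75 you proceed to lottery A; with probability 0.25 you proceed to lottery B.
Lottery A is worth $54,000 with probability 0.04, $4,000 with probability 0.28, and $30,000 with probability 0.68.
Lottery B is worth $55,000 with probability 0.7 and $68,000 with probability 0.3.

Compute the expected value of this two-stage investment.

EV(A) = 0.04 × 54000 + 0.28 × 4000 + 0.68 × 30000 = 2160 + 1120 + 20400 = 23680
EV(B) = 0.7 × 55000 + 0.3 × 68000 = 38500 + 20400 = 58900
Overall = 0.75 × 23680 + 0.25 × 58900 = 17760 + 14725 = 32485

$32,485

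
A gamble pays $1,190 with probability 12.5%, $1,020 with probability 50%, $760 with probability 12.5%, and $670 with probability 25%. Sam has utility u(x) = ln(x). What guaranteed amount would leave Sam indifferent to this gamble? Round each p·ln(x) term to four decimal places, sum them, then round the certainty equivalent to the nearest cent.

$902.35

E[u] = 0.125·ln(1190) + 0.5·ln(1020) + 0.125·ln(760) + 0.25·ln(670) = 0.8852 + 3.4638 + 0.8292 + 1.6268 = 6.8050
CE = e^6.8050 ≈ 902.35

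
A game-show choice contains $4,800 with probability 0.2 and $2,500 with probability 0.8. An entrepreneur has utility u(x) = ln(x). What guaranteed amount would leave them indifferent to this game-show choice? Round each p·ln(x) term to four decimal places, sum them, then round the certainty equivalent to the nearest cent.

E[u] = 0.2·ln(4800) + 0.8·ln(2500) = 1.6953 + 6.2592 = 7.9545
CE = e^7.9545 ≈ 2848.36

$2,848.36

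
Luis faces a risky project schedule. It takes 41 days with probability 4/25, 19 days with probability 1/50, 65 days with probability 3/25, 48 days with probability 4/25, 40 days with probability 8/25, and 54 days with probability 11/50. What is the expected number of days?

EV = 4/25 × 41 + 1/50 × 19 + 3/25 × 65 + 4/25 × 48 + 8/25 × 40 + 11/50 × 54 = 6.56 + 0.38 + 7.8 + 7.68 + 12.8 + 11.88 = 47.1

47.1 days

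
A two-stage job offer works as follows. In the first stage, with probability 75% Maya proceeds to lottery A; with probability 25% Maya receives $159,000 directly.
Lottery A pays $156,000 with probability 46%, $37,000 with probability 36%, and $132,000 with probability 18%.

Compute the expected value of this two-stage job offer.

$121,380

EV(A) = 0.46 × 156000 + 0.36 × 37000 + 0.18 × 132000 = 71760 + 13320 + 23760 = 108840
Branch B: 159000 (certain)
Overall = 0.75 × 108840 + 0.25 × 159000 = 81630 + 39750 = 121380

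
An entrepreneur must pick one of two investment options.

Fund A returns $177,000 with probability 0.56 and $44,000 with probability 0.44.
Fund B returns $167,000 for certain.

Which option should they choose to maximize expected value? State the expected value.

Fund B ($167,000)

Fund A = 0.56 × 177000 + 0.44 × 44000 = 99120 + 19360 = 118480
Fund B: 167000 (certain)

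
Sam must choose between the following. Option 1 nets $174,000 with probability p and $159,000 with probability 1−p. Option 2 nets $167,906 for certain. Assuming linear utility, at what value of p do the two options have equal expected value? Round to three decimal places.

p = 0.594

p·174000 + (1−p)·159000 = 167906
15000p + 159000 = 167906
p = (167906 − 159000) / 15000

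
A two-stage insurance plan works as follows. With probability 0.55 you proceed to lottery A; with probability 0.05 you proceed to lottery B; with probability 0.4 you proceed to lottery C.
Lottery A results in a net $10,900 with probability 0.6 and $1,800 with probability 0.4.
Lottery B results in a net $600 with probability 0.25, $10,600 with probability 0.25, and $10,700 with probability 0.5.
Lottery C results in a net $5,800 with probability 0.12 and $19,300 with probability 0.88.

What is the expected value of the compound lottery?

EV(A) = 0.6 × 10900 + 0.4 × 1800 = 6540 + 720 = 7260
EV(B) = 0.25 × 600 + 0.25 × 10600 + 0.5 × 10700 = 150 + 2650 + 5350 = 8150
EV(C) = 0.12 × 5800 + 0.88 × 19300 = 696 + 16984 = 17680
Overall = 0.55 × 7260 + 0.05 × 8150 + 0.4 × 17680 = 3993 + 407.5 + 7072 = 11472.5

$11,472.50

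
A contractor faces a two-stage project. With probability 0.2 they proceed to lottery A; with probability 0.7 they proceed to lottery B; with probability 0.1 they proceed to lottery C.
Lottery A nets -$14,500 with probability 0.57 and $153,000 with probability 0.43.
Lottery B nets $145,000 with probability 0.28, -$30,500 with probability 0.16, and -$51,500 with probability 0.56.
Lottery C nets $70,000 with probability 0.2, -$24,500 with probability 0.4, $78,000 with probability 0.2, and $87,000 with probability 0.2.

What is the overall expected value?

EV(A) = 0.57 × (-14500) + 0.43 × 153000 = -8265 + 65790 = 57525
EV(B) = 0.28 × 145000 + 0.16 × (-30500) + 0.56 × (-51500) = 40600 − 4880 − 28840 = 6880
EV(C) = 0.2 × 70000 + 0.4 × (-24500) + 0.2 × 78000 + 0.2 × 87000 = 14000 − 9800 + 15600 + 17400 = 37200
Overall = 0.2 × 57525 + 0.7 × 6880 + 0.1 × 37200 = 11505 + 4816 + 3720 = 20041

$20,041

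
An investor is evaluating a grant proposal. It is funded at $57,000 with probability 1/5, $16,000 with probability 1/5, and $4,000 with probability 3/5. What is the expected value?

$17,000

EV = 1/5 × 57000 + 1/5 × 16000 + 3/5 × 4000 = 11400 + 3200 + 2400 = 17000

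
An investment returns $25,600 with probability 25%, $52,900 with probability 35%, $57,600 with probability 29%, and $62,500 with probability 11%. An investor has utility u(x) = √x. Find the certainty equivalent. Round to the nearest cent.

E[u] = 0.25·√25600 + 0.35·√52900 + 0.29·√57600 + 0.11·√62500 = 0.25·160 + 0.35·230 + 0.29·240 + 0.11·250 = 217.6
CE = (217.6)² = 47349.76

$47,349.76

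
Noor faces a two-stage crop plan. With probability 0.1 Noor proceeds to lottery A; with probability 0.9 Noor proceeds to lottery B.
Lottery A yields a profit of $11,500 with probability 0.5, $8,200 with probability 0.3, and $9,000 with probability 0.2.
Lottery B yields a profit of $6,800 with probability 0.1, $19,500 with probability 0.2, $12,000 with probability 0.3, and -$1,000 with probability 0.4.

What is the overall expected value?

EV(A) = 0.5 × 11500 + 0.3 × 8200 + 0.2 × 9000 = 5750 + 2460 + 1800 = 10010
EV(B) = 0.1 × 6800 + 0.2 × 19500 + 0.3 × 12000 + 0.4 × (-1000) = 680 + 3900 + 3600 − 400 = 7780
Overall = 0.1 × 10010 + 0.9 × 7780 = 1001 + 7002 = 8003

$8,003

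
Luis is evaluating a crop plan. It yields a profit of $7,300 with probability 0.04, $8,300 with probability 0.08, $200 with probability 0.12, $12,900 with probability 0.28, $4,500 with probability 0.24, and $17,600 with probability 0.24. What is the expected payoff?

EV = 0.04 × 7300 + 0.08 × 8300 + 0.12 × 200 + 0.28 × 12900 + 0.24 × 4500 + 0.24 × 17600 = 292 + 664 + 24 + 3612 + 1080 + 4224 = 9896

$9,896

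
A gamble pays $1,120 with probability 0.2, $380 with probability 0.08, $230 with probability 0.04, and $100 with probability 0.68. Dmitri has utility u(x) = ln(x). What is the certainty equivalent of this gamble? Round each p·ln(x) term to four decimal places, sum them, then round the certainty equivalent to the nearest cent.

E[u] = 0.2·ln(1120) + 0.08·ln(380) + 0.04·ln(230) + 0.68·ln(100) = 1.4042 + 0.4752 + 0.2175 + 3.1315 = 5.2284
CE = e^5.2284 ≈ 186.49

$186.49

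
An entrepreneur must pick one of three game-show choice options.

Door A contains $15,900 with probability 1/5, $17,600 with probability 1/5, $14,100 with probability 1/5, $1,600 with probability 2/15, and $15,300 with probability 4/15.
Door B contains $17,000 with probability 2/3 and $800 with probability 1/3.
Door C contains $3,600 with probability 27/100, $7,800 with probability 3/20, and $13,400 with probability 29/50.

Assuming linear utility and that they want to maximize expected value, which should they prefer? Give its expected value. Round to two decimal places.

Door A = 1/5 × 15900 + 1/5 × 17600 + 1/5 × 14100 + 2/15 × 1600 + 4/15 × 15300 = 3180 + 3520 + 2820 + 213.3333 + 4080 = 13813.3333
Door B = 2/3 × 17000 + 1/3 × 800 = 11333.3333 + 266.6667 = 11600
Door C = 27/100 × 3600 + 3/20 × 7800 + 29/50 × 13400 = 972 + 1170 + 7772 = 9914

Door A ($13,813.33)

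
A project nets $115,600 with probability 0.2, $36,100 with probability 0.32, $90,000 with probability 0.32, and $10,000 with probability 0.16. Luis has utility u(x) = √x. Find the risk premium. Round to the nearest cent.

E[u] = 0.2·√115600 + 0.32·√36100 + 0.32·√90000 + 0.16·√10000 = 0.2·340 + 0.32·190 + 0.32·300 + 0.16·100 = 240.8
CE = (240.8)² = 57984.64
Risk premium = EV − CE = 65072 − 57984.64 = 7087.36

$7,087.36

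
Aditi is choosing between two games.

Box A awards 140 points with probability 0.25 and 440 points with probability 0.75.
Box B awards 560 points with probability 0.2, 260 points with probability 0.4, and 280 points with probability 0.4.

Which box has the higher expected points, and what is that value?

Box A = 0.25 × 140 + 0.75 × 440 = 35 + 330 = 365
Box B = 0.2 × 560 + 0.4 × 260 + 0.4 × 280 = 112 + 104 + 112 = 328

Box A (365 points)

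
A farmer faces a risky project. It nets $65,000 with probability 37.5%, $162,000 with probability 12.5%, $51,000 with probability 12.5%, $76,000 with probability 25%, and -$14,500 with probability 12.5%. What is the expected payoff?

$68,187.50

EV = 0.375 × 65000 + 0.125 × 162000 + 0.125 × 51000 + 0.25 × 76000 + 0.125 × (-14500) = 24375 + 20250 + 6375 + 19000 − 1812.5 = 68187.5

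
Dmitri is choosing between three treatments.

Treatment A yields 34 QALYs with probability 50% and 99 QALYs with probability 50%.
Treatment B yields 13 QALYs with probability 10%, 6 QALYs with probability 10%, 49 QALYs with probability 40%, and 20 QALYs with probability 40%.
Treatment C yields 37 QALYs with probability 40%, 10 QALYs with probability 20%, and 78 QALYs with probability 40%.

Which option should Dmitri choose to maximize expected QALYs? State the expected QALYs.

Treatment A = 0.5 × 34 + 0.5 × 99 = 17 + 49.5 = 66.5
Treatment B = 0.1 × 13 + 0.1 × 6 + 0.4 × 49 + 0.4 × 20 = 1.3 + 0.6 + 19.6 + 8 = 29.5
Treatment C = 0.4 × 37 + 0.2 × 10 + 0.4 × 78 = 14.8 + 2 + 31.2 = 48

Treatment A (66.5 QALYs)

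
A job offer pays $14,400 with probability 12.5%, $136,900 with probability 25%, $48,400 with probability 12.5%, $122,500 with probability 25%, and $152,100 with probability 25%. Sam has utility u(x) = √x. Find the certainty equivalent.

E[u] = 0.125·√14400 + 0.25·√136900 + 0.125·√48400 + 0.25·√122500 + 0.25·√152100 = 0.125·120 + 0.25·370 + 0.125·220 + 0.25·350 + 0.25·390 = 320
CE = (320)² = 102400

$102,400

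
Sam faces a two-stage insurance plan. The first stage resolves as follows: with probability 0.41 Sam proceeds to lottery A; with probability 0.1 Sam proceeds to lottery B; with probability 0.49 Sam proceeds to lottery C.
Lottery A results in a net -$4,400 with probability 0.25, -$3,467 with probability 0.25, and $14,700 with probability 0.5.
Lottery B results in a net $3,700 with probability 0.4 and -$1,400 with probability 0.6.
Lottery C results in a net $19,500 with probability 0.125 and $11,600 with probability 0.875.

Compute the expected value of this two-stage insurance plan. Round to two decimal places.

$8,439.01

EV(A) = 0.25 × (-4400) + 0.25 × (-3467) + 0.5 × 14700 = -1100 − 866.75 + 7350 = 5383.25
EV(B) = 0.4 × 3700 + 0.6 × (-1400) = 1480 − 840 = 640
EV(C) = 0.125 × 19500 + 0.875 × 11600 = 2437.5 + 10150 = 12587.5
Overall = 0.41 × 5383.25 + 0.1 × 640 + 0.49 × 12587.5 = 2207.1325 + 64 + 6167.875 = 8439.0075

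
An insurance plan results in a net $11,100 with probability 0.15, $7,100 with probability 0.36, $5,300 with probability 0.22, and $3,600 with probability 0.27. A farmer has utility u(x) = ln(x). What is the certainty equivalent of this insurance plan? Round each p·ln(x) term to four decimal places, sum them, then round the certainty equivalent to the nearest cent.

E[u] = 0.15·ln(11100) + 0.36·ln(7100) + 0.22·ln(5300) + 0.27·ln(3600) = 1.3972 + 3.1924 + 1.8866 + 2.2109 = 8.6871
CE = e^8.6871 ≈ 5925.97

$5,925.97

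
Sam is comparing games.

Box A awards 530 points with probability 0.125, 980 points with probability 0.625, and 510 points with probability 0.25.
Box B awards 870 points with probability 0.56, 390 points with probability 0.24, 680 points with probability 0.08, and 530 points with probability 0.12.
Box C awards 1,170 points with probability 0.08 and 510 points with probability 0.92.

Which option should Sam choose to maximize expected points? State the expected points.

Box A (806.25 points)

Box A = 0.125 × 530 + 0.625 × 980 + 0.25 × 510 = 66.25 + 612.5 + 127.5 = 806.25
Box B = 0.56 × 870 + 0.24 × 390 + 0.08 × 680 + 0.12 × 530 = 487.2 + 93.6 + 54.4 + 63.6 = 698.8
Box C = 0.08 × 1170 + 0.92 × 510 = 93.6 + 469.2 = 562.8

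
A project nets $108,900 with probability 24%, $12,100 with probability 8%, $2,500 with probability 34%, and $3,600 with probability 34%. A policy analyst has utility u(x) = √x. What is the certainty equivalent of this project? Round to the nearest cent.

E[u] = 0.24·√108900 + 0.08·√12100 + 0.34·√2500 + 0.34·√3600 = 0.24·330 + 0.08·110 + 0.34·50 + 0.34·60 = 125.4
CE = (125.4)² = 15725.16

$15,725.16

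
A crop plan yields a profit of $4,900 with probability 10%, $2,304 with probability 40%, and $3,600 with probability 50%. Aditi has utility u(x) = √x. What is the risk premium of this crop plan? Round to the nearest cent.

E[u] = 0.1·√4900 + 0.4·√2304 + 0.5·√3600 = 0.1·70 + 0.4·48 + 0.5·60 = 56.2
CE = (56.2)² = 3158.44
Risk premium = EV − CE = 3211.6 − 3158.44 = 53.16

$53.16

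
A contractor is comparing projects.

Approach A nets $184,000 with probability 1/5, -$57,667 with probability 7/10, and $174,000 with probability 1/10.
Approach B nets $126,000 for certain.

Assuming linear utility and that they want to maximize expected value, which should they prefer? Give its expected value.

Approach B ($126,000)

Approach A = 1/5 × 184000 + 7/10 × (-57667) + 1/10 × 174000 = 36800 − 40366.9 + 17400 = 13833.1
Approach B: 126000 (certain)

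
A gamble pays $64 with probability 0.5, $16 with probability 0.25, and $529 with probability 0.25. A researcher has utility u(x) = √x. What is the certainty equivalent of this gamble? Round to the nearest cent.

E[u] = 0.5·√64 + 0.25·√16 + 0.25·√529 = 0.5·8 + 0.25·4 + 0.25·23 = 10.75
CE = (10.75)² = 115.5625

$115.56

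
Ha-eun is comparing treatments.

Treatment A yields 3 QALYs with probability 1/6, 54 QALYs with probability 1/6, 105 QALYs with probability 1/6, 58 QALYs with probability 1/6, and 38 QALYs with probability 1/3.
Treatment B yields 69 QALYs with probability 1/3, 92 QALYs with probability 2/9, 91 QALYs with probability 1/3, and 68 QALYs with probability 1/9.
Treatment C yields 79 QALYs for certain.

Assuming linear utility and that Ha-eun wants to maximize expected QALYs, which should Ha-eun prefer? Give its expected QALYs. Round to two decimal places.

Treatment A = 1/6 × 3 + 1/6 × 54 + 1/6 × 105 + 1/6 × 58 + 1/3 × 38 = 0.5 + 9 + 17.5 + 9.6667 + 12.6667 = 49.3333
Treatment B = 1/3 × 69 + 2/9 × 92 + 1/3 × 91 + 1/9 × 68 = 23 + 20.4444 + 30.3333 + 7.5556 = 81.3333
Treatment C: 79 (certain)

Treatment B (81.33 QALYs)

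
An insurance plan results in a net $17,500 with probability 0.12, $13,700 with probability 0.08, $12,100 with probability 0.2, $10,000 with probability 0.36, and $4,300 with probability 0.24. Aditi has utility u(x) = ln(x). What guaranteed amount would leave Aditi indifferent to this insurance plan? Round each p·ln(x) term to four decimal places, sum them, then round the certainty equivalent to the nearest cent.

$9,304.00

E[u] = 0.12·ln(17500) + 0.08·ln(13700) + 0.2·ln(12100) + 0.36·ln(10000) + 0.24·ln(4300) = 1.1724 + 0.7620 + 1.8802 + 3.3157 + 2.0079 = 9.1382
CE = e^9.1382 ≈ 9304.00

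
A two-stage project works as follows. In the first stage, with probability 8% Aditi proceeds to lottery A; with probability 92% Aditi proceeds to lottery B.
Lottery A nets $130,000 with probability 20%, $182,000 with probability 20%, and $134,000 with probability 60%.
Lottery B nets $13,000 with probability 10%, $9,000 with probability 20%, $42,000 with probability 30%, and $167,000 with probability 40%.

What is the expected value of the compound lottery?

$87,324

EV(A) = 0.2 × 130000 + 0.2 × 182000 + 0.6 × 134000 = 26000 + 36400 + 80400 = 142800
EV(B) = 0.1 × 13000 + 0.2 × 9000 + 0.3 × 42000 + 0.4 × 167000 = 1300 + 1800 + 12600 + 66800 = 82500
Overall = 0.08 × 142800 + 0.92 × 82500 = 11424 + 75900 = 87324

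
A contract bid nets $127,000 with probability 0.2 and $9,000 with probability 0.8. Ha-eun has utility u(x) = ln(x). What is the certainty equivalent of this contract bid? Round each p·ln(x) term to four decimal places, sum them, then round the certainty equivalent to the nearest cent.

E[u] = 0.2·ln(127000) + 0.8·ln(9000) = 2.3504 + 7.2840 = 9.6344
CE = e^9.6344 ≈ 15281.53

$15,281.53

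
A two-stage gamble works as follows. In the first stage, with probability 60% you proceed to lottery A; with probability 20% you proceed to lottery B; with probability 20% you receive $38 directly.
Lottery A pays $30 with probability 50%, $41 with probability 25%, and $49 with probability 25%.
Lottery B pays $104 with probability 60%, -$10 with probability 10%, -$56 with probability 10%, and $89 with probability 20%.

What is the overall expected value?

EV(A) = 0.5 × 30 + 0.25 × 41 + 0.25 × 49 = 15 + 10.25 + 12.25 = 37.5
EV(B) = 0.6 × 104 + 0.1 × (-10) + 0.1 × (-56) + 0.2 × 89 = 62.4 − 1 − 5.6 + 17.8 = 73.6
Branch C: 38 (certain)
Overall = 0.6 × 37.5 + 0.2 × 73.6 + 0.2 × 38 = 22.5 + 14.72 + 7.6 = 44.82

$44.82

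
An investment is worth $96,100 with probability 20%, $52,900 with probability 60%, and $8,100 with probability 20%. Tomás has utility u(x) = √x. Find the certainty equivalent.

$47,524

E[u] = 0.2·√96100 + 0.6·√52900 + 0.2·√8100 = 0.2·310 + 0.6·230 + 0.2·90 = 218
CE = (218)² = 47524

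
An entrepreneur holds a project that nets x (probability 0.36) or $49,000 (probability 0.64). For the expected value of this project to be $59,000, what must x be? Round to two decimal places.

0.36·x + 0.64·49000 = 59000
0.36·x = 59000 − 31360 = 27640
x = 27640 / 0.36 = 76777.7778

x = $76,777.78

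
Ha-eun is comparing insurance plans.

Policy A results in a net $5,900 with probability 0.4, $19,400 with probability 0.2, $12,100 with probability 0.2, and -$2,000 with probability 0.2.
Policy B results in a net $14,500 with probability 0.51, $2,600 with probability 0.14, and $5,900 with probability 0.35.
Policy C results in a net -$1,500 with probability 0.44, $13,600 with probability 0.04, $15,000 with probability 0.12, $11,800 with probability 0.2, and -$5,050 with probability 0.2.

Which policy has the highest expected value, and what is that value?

Policy B ($9,824)

Policy A = 0.4 × 5900 + 0.2 × 19400 + 0.2 × 12100 + 0.2 × (-2000) = 2360 + 3880 + 2420 − 400 = 8260
Policy B = 0.51 × 14500 + 0.14 × 2600 + 0.35 × 5900 = 7395 + 364 + 2065 = 9824
Policy C = 0.44 × (-1500) + 0.04 × 13600 + 0.12 × 15000 + 0.2 × 11800 + 0.2 × (-5050) = -660 + 544 + 1800 + 2360 − 1010 = 3034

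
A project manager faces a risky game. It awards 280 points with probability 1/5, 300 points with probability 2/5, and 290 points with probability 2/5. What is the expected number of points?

292 points

EV = 1/5 × 280 + 2/5 × 300 + 2/5 × 290 = 56 + 120 + 116 = 292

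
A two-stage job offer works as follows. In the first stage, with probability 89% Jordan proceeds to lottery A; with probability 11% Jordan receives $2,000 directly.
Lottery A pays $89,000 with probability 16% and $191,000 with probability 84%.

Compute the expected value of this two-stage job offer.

$155,685.20

EV(A) = 0.16 × 89000 + 0.84 × 191000 = 14240 + 160440 = 174680
Branch B: 2000 (certain)
Overall = 0.89 × 174680 + 0.11 × 2000 = 155465.2 + 220 = 155685.2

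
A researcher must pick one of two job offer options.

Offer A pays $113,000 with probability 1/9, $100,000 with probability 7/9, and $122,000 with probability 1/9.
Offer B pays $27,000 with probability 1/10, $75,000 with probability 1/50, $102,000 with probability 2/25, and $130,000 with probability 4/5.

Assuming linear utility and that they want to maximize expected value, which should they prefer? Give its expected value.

Offer A = 1/9 × 113000 + 7/9 × 100000 + 1/9 × 122000 = 12555.5556 + 77777.7778 + 13555.5556 = 103888.8889
Offer B = 1/10 × 27000 + 1/50 × 75000 + 2/25 × 102000 + 4/5 × 130000 = 2700 + 1500 + 8160 + 104000 = 116360

Offer B ($116,360)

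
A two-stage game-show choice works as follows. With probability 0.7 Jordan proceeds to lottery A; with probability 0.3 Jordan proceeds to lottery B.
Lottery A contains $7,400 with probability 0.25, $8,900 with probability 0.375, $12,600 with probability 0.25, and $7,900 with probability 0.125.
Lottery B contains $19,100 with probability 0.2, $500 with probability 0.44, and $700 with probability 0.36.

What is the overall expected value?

EV(A) = 0.25 × 7400 + 0.375 × 8900 + 0.25 × 12600 + 0.125 × 7900 = 1850 + 3337.5 + 3150 + 987.5 = 9325
EV(B) = 0.2 × 19100 + 0.44 × 500 + 0.36 × 700 = 3820 + 220 + 252 = 4292
Overall = 0.7 × 9325 + 0.3 × 4292 = 6527.5 + 1287.6 = 7815.1

$7,815.10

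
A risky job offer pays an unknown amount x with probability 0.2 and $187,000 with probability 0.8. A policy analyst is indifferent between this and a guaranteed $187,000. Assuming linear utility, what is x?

0.2·x + 0.8·187000 = 187000
0.2·x = 187000 − 149600 = 37400
x = 37400 / 0.2 = 187000

x = $187,000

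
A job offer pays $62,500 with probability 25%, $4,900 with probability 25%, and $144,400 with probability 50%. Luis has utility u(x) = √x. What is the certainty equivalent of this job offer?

E[u] = 0.25·√62500 + 0.25·√4900 + 0.5·√144400 = 0.25·250 + 0.25·70 + 0.5·380 = 270
CE = (270)² = 72900

$72,900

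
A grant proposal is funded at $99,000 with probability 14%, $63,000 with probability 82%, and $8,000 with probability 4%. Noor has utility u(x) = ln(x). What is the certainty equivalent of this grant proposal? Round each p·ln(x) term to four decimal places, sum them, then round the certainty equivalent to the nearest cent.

E[u] = 0.14·ln(99000) + 0.82·ln(63000) + 0.04·ln(8000) = 1.6104 + 9.0617 + 0.3595 = 11.0316
CE = e^11.0316 ≈ 61796.38

$61,796.38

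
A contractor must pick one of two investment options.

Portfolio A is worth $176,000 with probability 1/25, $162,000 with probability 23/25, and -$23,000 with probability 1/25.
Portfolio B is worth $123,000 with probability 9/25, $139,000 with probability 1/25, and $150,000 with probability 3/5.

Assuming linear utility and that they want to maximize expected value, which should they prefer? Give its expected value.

Portfolio A ($155,160)

Portfolio A = 1/25 × 176000 + 23/25 × 162000 + 1/25 × (-23000) = 7040 + 149040 − 920 = 155160
Portfolio B = 9/25 × 123000 + 1/25 × 139000 + 3/5 × 150000 = 44280 + 5560 + 90000 = 139840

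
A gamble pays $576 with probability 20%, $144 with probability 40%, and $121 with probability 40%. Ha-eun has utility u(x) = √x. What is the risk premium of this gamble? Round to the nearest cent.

E[u] = 0.2·√576 + 0.4·√144 + 0.4·√121 = 0.2·24 + 0.4·12 + 0.4·11 = 14
CE = (14)² = 196
Risk premium = EV − CE = 221.2 − 196 = 25.2

$25.20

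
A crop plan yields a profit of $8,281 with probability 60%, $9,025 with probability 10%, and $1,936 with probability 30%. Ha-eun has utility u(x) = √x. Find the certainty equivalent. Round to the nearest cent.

E[u] = 0.6·√8281 + 0.1·√9025 + 0.3·√1936 = 0.6·91 + 0.1·95 + 0.3·44 = 77.3
CE = (77.3)² = 5975.29

$5,975.29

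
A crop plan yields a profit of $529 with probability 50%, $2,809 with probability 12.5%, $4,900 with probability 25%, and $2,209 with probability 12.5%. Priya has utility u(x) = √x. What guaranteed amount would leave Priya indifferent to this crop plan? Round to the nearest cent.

E[u] = 0.5·√529 + 0.125·√2809 + 0.25·√4900 + 0.125·√2209 = 0.5·23 + 0.125·53 + 0.25·70 + 0.125·47 = 41.5
CE = (41.5)² = 1722.25

$1,722.25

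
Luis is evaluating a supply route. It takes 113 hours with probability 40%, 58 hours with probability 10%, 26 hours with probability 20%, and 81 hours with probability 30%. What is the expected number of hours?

80.5 hours

EV = 0.4 × 113 + 0.1 × 58 + 0.2 × 26 + 0.3 × 81 = 45.2 + 5.8 + 5.2 + 24.3 = 80.5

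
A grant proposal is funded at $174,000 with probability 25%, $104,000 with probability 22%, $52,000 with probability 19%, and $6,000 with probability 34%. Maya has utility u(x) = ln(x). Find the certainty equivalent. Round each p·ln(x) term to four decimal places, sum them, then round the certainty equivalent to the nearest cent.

E[u] = 0.25·ln(174000) + 0.22·ln(104000) + 0.19·ln(52000) + 0.34·ln(6000) = 3.0167 + 2.5415 + 2.0632 + 2.9578 = 10.5792
CE = e^10.5792 ≈ 39308.65

$39,308.65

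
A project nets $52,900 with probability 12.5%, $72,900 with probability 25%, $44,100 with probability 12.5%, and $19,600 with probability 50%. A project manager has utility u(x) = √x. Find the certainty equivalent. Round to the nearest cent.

E[u] = 0.125·√52900 + 0.25·√72900 + 0.125·√44100 + 0.5·√19600 = 0.125·230 + 0.25·270 + 0.125·210 + 0.5·140 = 192.5
CE = (192.5)² = 37056.25

$37,056.25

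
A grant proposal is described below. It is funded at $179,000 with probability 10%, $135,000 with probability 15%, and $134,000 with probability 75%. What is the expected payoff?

EV = 0.1 × 179000 + 0.15 × 135000 + 0.75 × 134000 = 17900 + 20250 + 100500 = 138650

$138,650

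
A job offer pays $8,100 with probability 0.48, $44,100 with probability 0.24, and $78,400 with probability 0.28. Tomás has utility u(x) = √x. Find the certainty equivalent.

$29,584

E[u] = 0.48·√8100 + 0.24·√44100 + 0.28·√78400 = 0.48·90 + 0.24·210 + 0.28·280 = 172
CE = (172)² = 29584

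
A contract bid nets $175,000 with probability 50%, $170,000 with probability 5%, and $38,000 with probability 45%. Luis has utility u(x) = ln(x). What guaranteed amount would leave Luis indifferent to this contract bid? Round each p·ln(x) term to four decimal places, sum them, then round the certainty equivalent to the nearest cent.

E[u] = 0.5·ln(175000) + 0.05·ln(170000) + 0.45·ln(38000) = 6.0363 + 0.6022 + 4.7454 = 11.3839
CE = e^11.3839 ≈ 87895.16

$87,895.16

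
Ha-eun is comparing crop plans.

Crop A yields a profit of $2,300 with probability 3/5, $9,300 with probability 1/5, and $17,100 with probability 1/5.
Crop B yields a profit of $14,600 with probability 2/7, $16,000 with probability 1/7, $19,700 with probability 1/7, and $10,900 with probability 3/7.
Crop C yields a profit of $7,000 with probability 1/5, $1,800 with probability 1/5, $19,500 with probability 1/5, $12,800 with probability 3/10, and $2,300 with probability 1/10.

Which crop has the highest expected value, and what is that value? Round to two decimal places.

Crop A = 3/5 × 2300 + 1/5 × 9300 + 1/5 × 17100 = 1380 + 1860 + 3420 = 6660
Crop B = 2/7 × 14600 + 1/7 × 16000 + 1/7 × 19700 + 3/7 × 10900 = 4171.4286 + 2285.7143 + 2814.2857 + 4671.4286 = 13942.8571
Crop C = 1/5 × 7000 + 1/5 × 1800 + 1/5 × 19500 + 3/10 × 12800 + 1/10 × 2300 = 1400 + 360 + 3900 + 3840 + 230 = 9730

Crop B ($13,942.86)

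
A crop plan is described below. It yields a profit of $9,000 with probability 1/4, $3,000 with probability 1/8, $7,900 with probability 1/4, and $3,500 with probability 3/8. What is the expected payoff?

EV = 1/4 × 9000 + 1/8 × 3000 + 1/4 × 7900 + 3/8 × 3500 = 2250 + 375 + 1975 + 1312.5 = 5912.5

$5,912.50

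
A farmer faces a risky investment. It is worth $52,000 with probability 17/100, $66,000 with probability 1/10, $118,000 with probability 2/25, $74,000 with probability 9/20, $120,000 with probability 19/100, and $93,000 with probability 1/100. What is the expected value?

$81,910

EV = 17/100 × 52000 + 1/10 × 66000 + 2/25 × 118000 + 9/20 × 74000 + 19/100 × 120000 + 1/100 × 93000 = 8840 + 6600 + 9440 + 33300 + 22800 + 930 = 81910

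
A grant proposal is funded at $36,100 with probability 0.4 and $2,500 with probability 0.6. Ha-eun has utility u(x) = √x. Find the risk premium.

$4,704

E[u] = 0.4·√36100 + 0.6·√2500 = 0.4·190 + 0.6·50 = 106
CE = (106)² = 11236
Risk premium = EV − CE = 15940 − 11236 = 4704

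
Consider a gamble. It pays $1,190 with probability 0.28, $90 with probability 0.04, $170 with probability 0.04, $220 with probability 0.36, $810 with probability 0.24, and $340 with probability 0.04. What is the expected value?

$630.80

EV = 0.28 × 1190 + 0.04 × 90 + 0.04 × 170 + 0.36 × 220 + 0.24 × 810 + 0.04 × 340 = 333.2 + 3.6 + 6.8 + 79.2 + 194.4 + 13.6 = 630.8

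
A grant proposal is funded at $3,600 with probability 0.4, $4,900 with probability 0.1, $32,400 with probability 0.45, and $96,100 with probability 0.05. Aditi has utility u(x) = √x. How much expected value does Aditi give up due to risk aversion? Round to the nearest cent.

$5,058.75

E[u] = 0.4·√3600 + 0.1·√4900 + 0.45·√32400 + 0.05·√96100 = 0.4·60 + 0.1·70 + 0.45·180 + 0.05·310 = 127.5
CE = (127.5)² = 16256.25
Risk premium = EV − CE = 21315 − 16256.25 = 5058.75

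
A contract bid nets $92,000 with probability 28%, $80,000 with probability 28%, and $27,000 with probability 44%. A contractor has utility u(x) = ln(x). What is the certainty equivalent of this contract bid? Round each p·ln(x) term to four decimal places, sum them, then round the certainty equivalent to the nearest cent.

$51,585.71

E[u] = 0.28·ln(92000) + 0.28·ln(80000) + 0.44·ln(27000) = 3.2003 + 3.1611 + 4.4896 = 10.8510
CE = e^10.8510 ≈ 51585.71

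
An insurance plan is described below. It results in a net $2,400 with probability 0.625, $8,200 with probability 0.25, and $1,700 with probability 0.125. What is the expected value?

$3,762.50

EV = 0.625 × 2400 + 0.25 × 8200 + 0.125 × 1700 = 1500 + 2050 + 212.5 = 3762.5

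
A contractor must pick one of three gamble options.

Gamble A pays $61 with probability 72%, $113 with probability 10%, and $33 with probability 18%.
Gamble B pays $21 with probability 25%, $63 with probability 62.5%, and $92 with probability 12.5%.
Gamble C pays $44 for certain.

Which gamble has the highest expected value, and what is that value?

Gamble A = 0.72 × 61 + 0.1 × 113 + 0.18 × 33 = 43.92 + 11.3 + 5.94 = 61.16
Gamble B = 0.25 × 21 + 0.625 × 63 + 0.125 × 92 = 5.25 + 39.375 + 11.5 = 56.125
Gamble C: 44 (certain)

Gamble A ($61.16)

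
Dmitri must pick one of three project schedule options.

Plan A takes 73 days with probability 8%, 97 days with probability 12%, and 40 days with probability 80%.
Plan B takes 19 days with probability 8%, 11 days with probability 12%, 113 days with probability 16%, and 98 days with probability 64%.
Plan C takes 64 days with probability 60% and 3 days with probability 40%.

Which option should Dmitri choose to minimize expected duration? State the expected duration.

Plan A = 0.08 × 73 + 0.12 × 97 + 0.8 × 40 = 5.84 + 11.64 + 32 = 49.48
Plan B = 0.08 × 19 + 0.12 × 11 + 0.16 × 113 + 0.64 × 98 = 1.52 + 1.32 + 18.08 + 62.72 = 83.64
Plan C = 0.6 × 64 + 0.4 × 3 = 38.4 + 1.2 = 39.6

Plan C (39.6 days)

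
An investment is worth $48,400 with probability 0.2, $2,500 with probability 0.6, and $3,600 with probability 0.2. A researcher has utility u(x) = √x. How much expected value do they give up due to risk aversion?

E[u] = 0.2·√48400 + 0.6·√2500 + 0.2·√3600 = 0.2·220 + 0.6·50 + 0.2·60 = 86
CE = (86)² = 7396
Risk premium = EV − CE = 11900 − 7396 = 4504

$4,504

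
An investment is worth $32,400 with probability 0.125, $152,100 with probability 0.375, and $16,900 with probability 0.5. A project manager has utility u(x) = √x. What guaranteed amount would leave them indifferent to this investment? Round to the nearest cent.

$54,639.06

E[u] = 0.125·√32400 + 0.375·√152100 + 0.5·√16900 = 0.125·180 + 0.375·390 + 0.5·130 = 233.75
CE = (233.75)² = 54639.0625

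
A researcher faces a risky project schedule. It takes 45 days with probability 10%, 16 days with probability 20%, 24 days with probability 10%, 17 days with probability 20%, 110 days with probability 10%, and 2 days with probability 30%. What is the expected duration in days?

25.1 days

EV = 0.1 × 45 + 0.2 × 16 + 0.1 × 24 + 0.2 × 17 + 0.1 × 110 + 0.3 × 2 = 4.5 + 3.2 + 2.4 + 3.4 + 11 + 0.6 = 25.1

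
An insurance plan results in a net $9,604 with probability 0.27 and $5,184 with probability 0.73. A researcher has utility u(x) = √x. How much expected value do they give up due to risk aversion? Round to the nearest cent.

E[u] = 0.27·√9604 + 0.73·√5184 = 0.27·98 + 0.73·72 = 79.02
CE = (79.02)² = 6244.1604
Risk premium = EV − CE = 6377.4 − 6244.1604 = 133.2396

$133.24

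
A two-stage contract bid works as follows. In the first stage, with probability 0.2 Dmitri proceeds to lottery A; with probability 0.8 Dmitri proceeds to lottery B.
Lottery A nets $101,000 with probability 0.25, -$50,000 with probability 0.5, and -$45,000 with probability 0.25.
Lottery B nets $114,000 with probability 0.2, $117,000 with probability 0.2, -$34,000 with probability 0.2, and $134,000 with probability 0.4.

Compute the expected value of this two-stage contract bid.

$72,200

EV(A) = 0.25 × 101000 + 0.5 × (-50000) + 0.25 × (-45000) = 25250 − 25000 − 11250 = -11000
EV(B) = 0.2 × 114000 + 0.2 × 117000 + 0.2 × (-34000) + 0.4 × 134000 = 22800 + 23400 − 6800 + 53600 = 93000
Overall = 0.2 × (-11000) + 0.8 × 93000 = -2200 + 74400 = 72200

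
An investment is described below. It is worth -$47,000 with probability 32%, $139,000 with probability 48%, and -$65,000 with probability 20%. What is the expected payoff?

EV = 0.32 × (-47000) + 0.48 × 139000 + 0.2 × (-65000) = -15040 + 66720 − 13000 = 38680

$38,680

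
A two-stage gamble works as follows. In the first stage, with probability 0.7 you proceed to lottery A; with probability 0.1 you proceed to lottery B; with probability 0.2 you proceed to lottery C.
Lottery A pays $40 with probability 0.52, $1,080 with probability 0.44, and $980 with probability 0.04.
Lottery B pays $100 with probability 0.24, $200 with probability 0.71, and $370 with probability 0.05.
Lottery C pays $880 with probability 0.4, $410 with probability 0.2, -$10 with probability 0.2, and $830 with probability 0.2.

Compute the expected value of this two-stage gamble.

$512.69

EV(A) = 0.52 × 40 + 0.44 × 1080 + 0.04 × 980 = 20.8 + 475.2 + 39.2 = 535.2
EV(B) = 0.24 × 100 + 0.71 × 200 + 0.05 × 370 = 24 + 142 + 18.5 = 184.5
EV(C) = 0.4 × 880 + 0.2 × 410 + 0.2 × (-10) + 0.2 × 830 = 352 + 82 − 2 + 166 = 598
Overall = 0.7 × 535.2 + 0.1 × 184.5 + 0.2 × 598 = 374.64 + 18.45 + 119.6 = 512.69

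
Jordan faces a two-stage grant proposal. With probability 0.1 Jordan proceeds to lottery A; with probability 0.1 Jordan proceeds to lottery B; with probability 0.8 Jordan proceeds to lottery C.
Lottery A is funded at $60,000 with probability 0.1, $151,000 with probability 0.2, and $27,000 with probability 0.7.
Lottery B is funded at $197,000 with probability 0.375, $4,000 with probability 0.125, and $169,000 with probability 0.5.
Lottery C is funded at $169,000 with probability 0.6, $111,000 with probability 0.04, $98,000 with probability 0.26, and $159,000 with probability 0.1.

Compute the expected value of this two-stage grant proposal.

EV(A) = 0.1 × 60000 + 0.2 × 151000 + 0.7 × 27000 = 6000 + 30200 + 18900 = 55100
EV(B) = 0.375 × 197000 + 0.125 × 4000 + 0.5 × 169000 = 73875 + 500 + 84500 = 158875
EV(C) = 0.6 × 169000 + 0.04 × 111000 + 0.26 × 98000 + 0.1 × 159000 = 101400 + 4440 + 25480 + 15900 = 147220
Overall = 0.1 × 55100 + 0.1 × 158875 + 0.8 × 147220 = 5510 + 15887.5 + 117776 = 139173.5

$139,173.50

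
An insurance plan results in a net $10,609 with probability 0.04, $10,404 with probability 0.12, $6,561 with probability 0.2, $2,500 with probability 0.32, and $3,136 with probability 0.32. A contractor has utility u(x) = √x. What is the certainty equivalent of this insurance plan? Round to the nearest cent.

E[u] = 0.04·√10609 + 0.12·√10404 + 0.2·√6561 + 0.32·√2500 + 0.32·√3136 = 0.04·103 + 0.12·102 + 0.2·81 + 0.32·50 + 0.32·56 = 66.48
CE = (66.48)² = 4419.5904

$4,419.59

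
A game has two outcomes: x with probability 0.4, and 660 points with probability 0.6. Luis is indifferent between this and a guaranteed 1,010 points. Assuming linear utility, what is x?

x = 1,535 points

0.4·x + 0.6·660 = 1010
0.4·x = 1010 − 396 = 614
x = 614 / 0.4 = 1535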